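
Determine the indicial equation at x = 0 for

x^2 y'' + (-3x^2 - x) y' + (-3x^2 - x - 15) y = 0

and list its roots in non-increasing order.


Divide by x^2 to reach normal form y'' + P_1(x) y' + P_2(x) y = 0 with P_1(x) = -3 - 1/x and P_2(x) = -3 - 1/x - 15/x^2.
x = 0 is a singular point because the y'-coefficient -3 - 1/x has a pole at x = 0 and the y-coefficient -3 - 1/x - 15/x^2 has a pole at x = 0.
It is a regular singular point because x P_1(x) = p(x) = -3x - 1 and x^2 P_2(x) = q(x) = -3x^2 - x - 15 are polynomials, hence analytic at x = 0.
p(0) = -1,  q(0) = -15.
Indicial equation: r(r-1) + p(0) r + q(0) = 0, i.e. r^2 + (p(0) - 1) r + q(0) = 0, i.e. r^2 - 2 r - 15 = 0.
Discriminant: (-2)^2 - 4(-15) = 64, so r = (2 ± 8)/2.
Solving: r_1 = 5, r_2 = -3.

indicial: r^2 - 2 r - 15 = 0; roots r_1 = 5, r_2 = -3


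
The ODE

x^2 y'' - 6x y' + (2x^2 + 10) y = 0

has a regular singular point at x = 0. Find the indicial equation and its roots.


Divide by x^2 to reach normal form y'' + P_1(x) y' + P_2(x) y = 0 with P_1(x) = -6/x and P_2(x) = 2 + 10/x^2.
x = 0 is a singular point because the y'-coefficient -6/x has a pole at x = 0 and the y-coefficient 2 + 10/x^2 has a pole at x = 0.
It is a regular singular point because x P_1(x) = p(x) = -6 and x^2 P_2(x) = q(x) = 2x^2 + 10 are polynomials, hence analytic at x = 0.
p(0) = -6,  q(0) = 10.
Indicial equation: r(r-1) + p(0) r + q(0) = 0, i.e. r^2 + (p(0) - 1) r + q(0) = 0, i.e. r^2 - 7 r + 10 = 0.
Discriminant: (-7)^2 - 4(10) = 9, so r = (7 ± 3)/2.
Solving: r_1 = 5, r_2 = 2.

indicial: r^2 - 7 r + 10 = 0; roots r_1 = 5, r_2 = 2


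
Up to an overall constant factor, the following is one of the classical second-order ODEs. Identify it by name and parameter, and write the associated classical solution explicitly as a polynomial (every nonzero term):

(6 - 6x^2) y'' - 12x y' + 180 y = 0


All three coefficients share the factor 6; dividing through by 6 gives  (1 - x^2) y'' - 2x y' + 30 y = 0.
This matches the Legendre equation (1 - x^2) y'' - 2x y' + n(n+1) y = 0 (note the -2x y' term) with n(n+1) = 30, so n = 5; the polynomial solution is P_5(x).
With y = sum_k a_k x^k, matching x^k gives (k+2)(k+1) a_{k+2} = [k(k+1) - n(n+1)] a_k = (k - 5)(k + 6) a_k. The right side vanishes at k = 5, so the series with the parity of 5 terminates at degree 5.
Standard normalization (P_n(1) = 1): leading coefficient (2n)!/(2^n (n!)^2) = 3628800/(32*14400) = 63/8, so a_5 = 63/8. Work downward with a_k = (k+1)(k+2) a_{k+2} / ((k - 5)(k + 6)):
  a_3 = (4)(5)(63/8) / ((3 - 5)(3 + 6)) = (315/2)/(-18) = -35/4
  a_1 = (2)(3)(-35/4) / ((1 - 5)(1 + 6)) = (-105/2)/(-28) = 15/8
Hence P_5(x) = 63 x^5/8 - 35 x^3/4 + 15 x/8.

P_5(x); series = 63 x^5/8 - 35 x^3/4 + 15 x/8


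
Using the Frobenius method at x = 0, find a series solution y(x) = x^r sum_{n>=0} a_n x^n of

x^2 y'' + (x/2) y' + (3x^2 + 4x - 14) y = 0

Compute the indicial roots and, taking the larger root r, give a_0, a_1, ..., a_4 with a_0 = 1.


Write in Frobenius form y'' + (p(x)/x) y' + (q(x)/x^2) y = 0:
  p(x) = 1/2,  q(x) = 3x^2 + 4x - 14.
Indicial equation: r(r-1) + (1/2) r + (-14) = 0 -> roots r_1 = 4, r_2 = -7/2.
Take r = r_1 = 4. Let y(x) = x^r sum_{n>=0} a_n x^n with a_0 = 1.
Substitute y = x^r sum a_n x^n and match x^{r+n}. The recurrence is
  D(n) a_n + 4 a_{n-1} + 3 a_{n-2} = 0,  where D(n) = (r+n)(r+n-1) + (1/2)(r+n) + (-14).
  a_n = [-4 a_{n-1} - 3 a_{n-2}] / D(n).
Since the indicial polynomial factors as (r - r_1)(r - r_2), D(n) = (r_1 + n - r_1)(r_1 + n - r_2) = n(n + 15/2).
Evaluating step by step (a_0 = 1):
  n = 1: D(1) = 1(1 + 15/2) = 17/2; numerator = -4(1) = -4; a_1 = (-4)/(17/2) = -8/17
  n = 2: D(2) = 2(2 + 15/2) = 19; numerator = -4(-8/17) - 3(1) = -19/17; a_2 = (-19/17)/(19) = -1/17
  n = 3: D(3) = 3(3 + 15/2) = 63/2; numerator = -4(-1/17) - 3(-8/17) = 28/17; a_3 = (28/17)/(63/2) = 8/153
  n = 4: D(4) = 4(4 + 15/2) = 46; numerator = -4(8/153) - 3(-1/17) = -5/153; a_4 = (-5/153)/(46) = -5/7038

r = 4; a_0 = 1; a_1 = -8/17; a_2 = -1/17; a_3 = 8/153; a_4 = -5/7038


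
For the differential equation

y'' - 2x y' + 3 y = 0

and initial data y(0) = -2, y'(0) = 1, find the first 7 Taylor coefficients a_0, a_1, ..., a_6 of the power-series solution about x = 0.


Ansatz: y(x) = sum_{n>=0} a_n x^n, so y'(x) = sum_{n>=1} n a_n x^(n-1) and y''(x) = sum_{n>=2} n(n-1) a_n x^(n-2).
Substitute into P(x) y'' + Q(x) y' + R(x) y = 0 with P(x) = 1, Q(x) = -2x, R(x) = 3, and match powers of x.
Initial conditions: a_0 = -2, a_1 = 1.
Setting the coefficient of each power of x to zero and solving order by order (substituting the coefficients already found):
  x^0: 2 a_2 + 3 a_0 = 0  ->  2 a_2 = -3 a_0 = 6  ->  a_2 = 3
  x^1: 6 a_3 + a_1 = 0  ->  6 a_3 = -a_1 = -1  ->  a_3 = -1/6
  x^2: 12 a_4 - a_2 = 0  ->  12 a_4 = a_2 = 3  ->  a_4 = 1/4
  x^3: 20 a_5 - 3 a_3 = 0  ->  20 a_5 = 3 a_3 = -1/2  ->  a_5 = -1/40
  x^4: 30 a_6 - 5 a_4 = 0  ->  30 a_6 = 5 a_4 = 5/4  ->  a_6 = 1/24
Truncated series: y(x) = -2 + x + 3 x^2 - (1/6) x^3 + (1/4) x^4 - (1/40) x^5 + (1/24) x^6 + O(x^7).

a_0 = -2; a_1 = 1; a_2 = 3; a_3 = -1/6; a_4 = 1/4; a_5 = -1/40; a_6 = 1/24


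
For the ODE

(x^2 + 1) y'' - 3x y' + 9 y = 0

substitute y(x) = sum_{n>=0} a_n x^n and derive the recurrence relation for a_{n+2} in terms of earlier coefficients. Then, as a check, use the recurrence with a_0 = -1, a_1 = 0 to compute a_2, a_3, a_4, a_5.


Substitute y = sum_n a_n x^n.
(1 + 1 x^2) y'' contributes (n+2)(n+1) a_{n+2} + n(n-1) a_n at x^n.
-3 x y'(x) contributes -3 n a_n at x^n.
9 y(x) contributes 9 a_n at x^n.
Matching x^n: (n+2)(n+1) a_{n+2} + (n(n-1) - 3 n + 9) a_n = 0.
Thus a_{n+2} = (-n(n-1) + 3 n - 9) / ((n+1)(n+2)) * a_n.

Check with a_0 = -1, a_1 = 0 (apply the recurrence for n = 0, 1, 2, 3): a_0 = -1, a_1 = 0, a_2 = 9/2, a_3 = 0, a_4 = -15/8, a_5 = 0.

a_(n+2) = (-n(n-1) + 3 n - 9) / ((n+1)(n+2)) * a_n; check: a_0 = -1, a_1 = 0, a_2 = 9/2, a_3 = 0, a_4 = -15/8, a_5 = 0


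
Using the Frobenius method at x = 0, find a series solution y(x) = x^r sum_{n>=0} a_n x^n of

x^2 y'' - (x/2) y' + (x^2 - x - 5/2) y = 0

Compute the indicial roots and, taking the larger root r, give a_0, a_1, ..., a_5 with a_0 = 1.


Write in Frobenius form y'' + (p(x)/x) y' + (q(x)/x^2) y = 0:
  p(x) = -1/2,  q(x) = x^2 - x - 5/2.
Indicial equation: r(r-1) + (-1/2) r + (-5/2) = 0 -> roots r_1 = 5/2, r_2 = -1.
Take r = r_1 = 5/2. Let y(x) = x^r sum_{n>=0} a_n x^n with a_0 = 1.
Substitute y = x^r sum a_n x^n and match x^{r+n}. The recurrence is
  D(n) a_n - 1 a_{n-1} + 1 a_{n-2} = 0,  where D(n) = (r+n)(r+n-1) + (-1/2)(r+n) + (-5/2).
  a_n = [1 a_{n-1} - 1 a_{n-2}] / D(n).
Since the indicial polynomial factors as (r - r_1)(r - r_2), D(n) = (r_1 + n - r_1)(r_1 + n - r_2) = n(n + 7/2).
Evaluating step by step (a_0 = 1):
  n = 1: D(1) = 1(1 + 7/2) = 9/2; numerator = 1(1) = 1; a_1 = (1)/(9/2) = 2/9
  n = 2: D(2) = 2(2 + 7/2) = 11; numerator = 1(2/9) - 1(1) = -7/9; a_2 = (-7/9)/(11) = -7/99
  n = 3: D(3) = 3(3 + 7/2) = 39/2; numerator = 1(-7/99) - 1(2/9) = -29/99; a_3 = (-29/99)/(39/2) = -58/3861
  n = 4: D(4) = 4(4 + 7/2) = 30; numerator = 1(-58/3861) - 1(-7/99) = 215/3861; a_4 = (215/3861)/(30) = 43/23166
  n = 5: D(5) = 5(5 + 7/2) = 85/2; numerator = 1(43/23166) - 1(-58/3861) = 391/23166; a_5 = (391/23166)/(85/2) = 23/57915

r = 5/2; a_0 = 1; a_1 = 2/9; a_2 = -7/99; a_3 = -58/3861; a_4 = 43/23166; a_5 = 23/57915


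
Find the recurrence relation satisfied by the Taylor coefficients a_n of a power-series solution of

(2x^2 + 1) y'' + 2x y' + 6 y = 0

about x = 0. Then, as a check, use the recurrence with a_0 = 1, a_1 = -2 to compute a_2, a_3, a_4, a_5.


Substitute y = sum_n a_n x^n.
(1 + 2 x^2) y'' contributes (n+2)(n+1) a_{n+2} + 2 n(n-1) a_n at x^n.
2 x y'(x) contributes 2 n a_n at x^n.
6 y(x) contributes 6 a_n at x^n.
Matching x^n: (n+2)(n+1) a_{n+2} + (2 n(n-1) + 2 n + 6) a_n = 0.
Thus a_{n+2} = (-2 n(n-1) - 2 n - 6) / ((n+1)(n+2)) * a_n.

Check with a_0 = 1, a_1 = -2 (apply the recurrence for n = 0, 1, 2, 3): a_0 = 1, a_1 = -2, a_2 = -3, a_3 = 8/3, a_4 = 7/2, a_5 = -16/5.

a_(n+2) = (-2 n(n-1) - 2 n - 6) / ((n+1)(n+2)) * a_n; check: a_0 = 1, a_1 = -2, a_2 = -3, a_3 = 8/3, a_4 = 7/2, a_5 = -16/5


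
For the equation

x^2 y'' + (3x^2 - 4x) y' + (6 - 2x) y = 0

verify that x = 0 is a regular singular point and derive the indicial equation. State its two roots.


Divide by x^2 to reach normal form y'' + P_1(x) y' + P_2(x) y = 0 with P_1(x) = 3 - 4/x and P_2(x) = -2/x + 6/x^2.
x = 0 is a singular point because the y'-coefficient 3 - 4/x has a pole at x = 0 and the y-coefficient -2/x + 6/x^2 has a pole at x = 0.
It is a regular singular point because x P_1(x) = p(x) = 3x - 4 and x^2 P_2(x) = q(x) = 6 - 2x are polynomials, hence analytic at x = 0.
p(0) = -4,  q(0) = 6.
Indicial equation: r(r-1) + p(0) r + q(0) = 0, i.e. r^2 + (p(0) - 1) r + q(0) = 0, i.e. r^2 - 5 r + 6 = 0.
Discriminant: (-5)^2 - 4(6) = 1, so r = (5 ± 1)/2.
Solving: r_1 = 3, r_2 = 2.

indicial: r^2 - 5 r + 6 = 0; roots r_1 = 3, r_2 = 2


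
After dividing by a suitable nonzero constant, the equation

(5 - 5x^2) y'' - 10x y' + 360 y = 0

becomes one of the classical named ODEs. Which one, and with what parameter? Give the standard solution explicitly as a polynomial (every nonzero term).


All three coefficients share the factor 5; dividing through by 5 gives  (1 - x^2) y'' - 2x y' + 72 y = 0.
This matches the Legendre equation (1 - x^2) y'' - 2x y' + n(n+1) y = 0 (note the -2x y' term) with n(n+1) = 72, so n = 8; the polynomial solution is P_8(x).
With y = sum_k a_k x^k, matching x^k gives (k+2)(k+1) a_{k+2} = [k(k+1) - n(n+1)] a_k = (k - 8)(k + 9) a_k. The right side vanishes at k = 8, so the series with the parity of 8 terminates at degree 8.
Standard normalization (P_n(1) = 1): leading coefficient (2n)!/(2^n (n!)^2) = 20922789888000/(256*1625702400) = 6435/128, so a_8 = 6435/128. Work downward with a_k = (k+1)(k+2) a_{k+2} / ((k - 8)(k + 9)):
  a_6 = (7)(8)(6435/128) / ((6 - 8)(6 + 9)) = (45045/16)/(-30) = -3003/32
  a_4 = (5)(6)(-3003/32) / ((4 - 8)(4 + 9)) = (-45045/16)/(-52) = 3465/64
  a_2 = (3)(4)(3465/64) / ((2 - 8)(2 + 9)) = (10395/16)/(-66) = -315/32
  a_0 = (1)(2)(-315/32) / ((0 - 8)(0 + 9)) = (-315/16)/(-72) = 35/128
Hence P_8(x) = 6435 x^8/128 - 3003 x^6/32 + 3465 x^4/64 - 315 x^2/32 + 35/128.

P_8(x); series = 6435 x^8/128 - 3003 x^6/32 + 3465 x^4/64 - 315 x^2/32 + 35/128


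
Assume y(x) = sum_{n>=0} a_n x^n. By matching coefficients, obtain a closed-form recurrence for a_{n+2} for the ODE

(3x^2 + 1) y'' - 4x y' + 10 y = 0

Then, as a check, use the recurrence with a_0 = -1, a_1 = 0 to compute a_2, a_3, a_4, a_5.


Substitute y = sum_n a_n x^n.
(1 + 3 x^2) y'' contributes (n+2)(n+1) a_{n+2} + 3 n(n-1) a_n at x^n.
-4 x y'(x) contributes -4 n a_n at x^n.
10 y(x) contributes 10 a_n at x^n.
Matching x^n: (n+2)(n+1) a_{n+2} + (3 n(n-1) - 4 n + 10) a_n = 0.
Thus a_{n+2} = (-3 n(n-1) + 4 n - 10) / ((n+1)(n+2)) * a_n.

Check with a_0 = -1, a_1 = 0 (apply the recurrence for n = 0, 1, 2, 3): a_0 = -1, a_1 = 0, a_2 = 5, a_3 = 0, a_4 = -10/3, a_5 = 0.

a_(n+2) = (-3 n(n-1) + 4 n - 10) / ((n+1)(n+2)) * a_n; check: a_0 = -1, a_1 = 0, a_2 = 5, a_3 = 0, a_4 = -10/3, a_5 = 0


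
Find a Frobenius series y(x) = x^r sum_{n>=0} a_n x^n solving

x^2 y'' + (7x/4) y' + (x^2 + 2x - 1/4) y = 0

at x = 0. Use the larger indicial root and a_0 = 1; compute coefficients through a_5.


Write in Frobenius form y'' + (p(x)/x) y' + (q(x)/x^2) y = 0:
  p(x) = 7/4,  q(x) = x^2 + 2x - 1/4.
Indicial equation: r(r-1) + (7/4) r + (-1/4) = 0 -> roots r_1 = 1/4, r_2 = -1.
Take r = r_1 = 1/4. Let y(x) = x^r sum_{n>=0} a_n x^n with a_0 = 1.
Substitute y = x^r sum a_n x^n and match x^{r+n}. The recurrence is
  D(n) a_n + 2 a_{n-1} + 1 a_{n-2} = 0,  where D(n) = (r+n)(r+n-1) + (7/4)(r+n) + (-1/4).
  a_n = [-2 a_{n-1} - 1 a_{n-2}] / D(n).
Since the indicial polynomial factors as (r - r_1)(r - r_2), D(n) = (r_1 + n - r_1)(r_1 + n - r_2) = n(n + 5/4).
Evaluating step by step (a_0 = 1):
  n = 1: D(1) = 1(1 + 5/4) = 9/4; numerator = -2(1) = -2; a_1 = (-2)/(9/4) = -8/9
  n = 2: D(2) = 2(2 + 5/4) = 13/2; numerator = -2(-8/9) - 1(1) = 7/9; a_2 = (7/9)/(13/2) = 14/117
  n = 3: D(3) = 3(3 + 5/4) = 51/4; numerator = -2(14/117) - 1(-8/9) = 76/117; a_3 = (76/117)/(51/4) = 304/5967
  n = 4: D(4) = 4(4 + 5/4) = 21; numerator = -2(304/5967) - 1(14/117) = -1322/5967; a_4 = (-1322/5967)/(21) = -1322/125307
  n = 5: D(5) = 5(5 + 5/4) = 125/4; numerator = -2(-1322/125307) - 1(304/5967) = -220/7371; a_5 = (-220/7371)/(125/4) = -176/184275

r = 1/4; a_0 = 1; a_1 = -8/9; a_2 = 14/117; a_3 = 304/5967; a_4 = -1322/125307; a_5 = -176/184275


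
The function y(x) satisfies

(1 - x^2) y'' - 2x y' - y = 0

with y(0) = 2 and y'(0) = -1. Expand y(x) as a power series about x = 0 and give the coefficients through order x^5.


Ansatz: y(x) = sum_{n>=0} a_n x^n, so y'(x) = sum_{n>=1} n a_n x^(n-1) and y''(x) = sum_{n>=2} n(n-1) a_n x^(n-2).
Substitute into P(x) y'' + Q(x) y' + R(x) y = 0 with P(x) = 1 - x^2, Q(x) = -2x, R(x) = -1, and match powers of x.
Initial conditions: a_0 = 2, a_1 = -1.
Setting the coefficient of each power of x to zero and solving order by order (substituting the coefficients already found):
  x^0: 2 a_2 - a_0 = 0  ->  2 a_2 = a_0 = 2  ->  a_2 = 1
  x^1: 6 a_3 - 3 a_1 = 0  ->  6 a_3 = 3 a_1 = -3  ->  a_3 = -1/2
  x^2: 12 a_4 - 7 a_2 = 0  ->  12 a_4 = 7 a_2 = 7  ->  a_4 = 7/12
  x^3: 20 a_5 - 13 a_3 = 0  ->  20 a_5 = 13 a_3 = -13/2  ->  a_5 = -13/40
Truncated series: y(x) = 2 - x + x^2 - (1/2) x^3 + (7/12) x^4 - (13/40) x^5 + O(x^6).

a_0 = 2; a_1 = -1; a_2 = 1; a_3 = -1/2; a_4 = 7/12; a_5 = -13/40


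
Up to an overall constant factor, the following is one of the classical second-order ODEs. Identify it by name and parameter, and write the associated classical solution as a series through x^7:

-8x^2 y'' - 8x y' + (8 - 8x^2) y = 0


All three coefficients share the factor -8; dividing through by -8 gives  x^2 y'' + x y' + (x^2 - 1) y = 0.
This matches the Bessel equation x^2 y'' + x y' + (x^2 - nu^2) y = 0 with nu^2 = 1, so nu = 1; the solution bounded at x = 0 is J_1(x).
Frobenius at x = 0: indicial roots ±nu; for r = nu the recurrence k(k + 2nu) c_k = -c_{k-2} gives the standard series J_nu(x) = sum_{k>=0} (-1)^k / (k! (k+nu)!) (x/2)^(2k+nu). Evaluate the first 4 terms:
  k = 0: (-1)^0 / (0! * 1! * 2^1) x^1 = 1/(1*1*2) x^1 = (1/2) x^1
  k = 1: (-1)^1 / (1! * 2! * 2^3) x^3 = -1/(1*2*8) x^3 = (-1/16) x^3
  k = 2: (-1)^2 / (2! * 3! * 2^5) x^5 = 1/(2*6*32) x^5 = (1/384) x^5
  k = 3: (-1)^3 / (3! * 4! * 2^7) x^7 = -1/(6*24*128) x^7 = (-1/18432) x^7
Hence J_1(x) = -x^7/18432 + x^5/384 - x^3/16 + x/2 + ....

J_1(x); series = -x^7/18432 + x^5/384 - x^3/16 + x/2


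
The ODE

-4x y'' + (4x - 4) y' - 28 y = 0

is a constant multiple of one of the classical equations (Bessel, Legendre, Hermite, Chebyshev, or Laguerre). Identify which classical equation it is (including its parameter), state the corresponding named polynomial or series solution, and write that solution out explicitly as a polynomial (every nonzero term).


All three coefficients share the factor -4; dividing through by -4 gives  x y'' + (1 - x) y' + 7 y = 0.
This matches the Laguerre equation x y'' + (1 - x) y' + n y = 0 with n = 7; the polynomial solution is L_7(x).
With y = sum_k a_k x^k, matching x^k gives (k+1)k a_{k+1} + (k+1) a_{k+1} - k a_k + n a_k = 0, i.e. (k+1)^2 a_{k+1} = (k - n) a_k = (k - 7) a_k. The right side vanishes at k = 7, so the series terminates at degree 7.
Standard normalization L_n(0) = 1 gives a_0 = 1. Work upward with a_{k+1} = (k - 7) a_k / (k+1)^2:
  a_1 = (0 - 7)(1) / 1^2 = -7/1 = -7
  a_2 = (1 - 7)(-7) / 2^2 = 42/4 = 21/2
  a_3 = (2 - 7)(21/2) / 3^2 = (-105/2)/9 = -35/6
  a_4 = (3 - 7)(-35/6) / 4^2 = (70/3)/16 = 35/24
  a_5 = (4 - 7)(35/24) / 5^2 = (-35/8)/25 = -7/40
  a_6 = (5 - 7)(-7/40) / 6^2 = (7/20)/36 = 7/720
  a_7 = (6 - 7)(7/720) / 7^2 = (-7/720)/49 = -1/5040
Hence L_7(x) = -x^7/5040 + 7 x^6/720 - 7 x^5/40 + 35 x^4/24 - 35 x^3/6 + 21 x^2/2 - 7 x + 1.

L_7(x); series = -x^7/5040 + 7 x^6/720 - 7 x^5/40 + 35 x^4/24 - 35 x^3/6 + 21 x^2/2 - 7 x + 1


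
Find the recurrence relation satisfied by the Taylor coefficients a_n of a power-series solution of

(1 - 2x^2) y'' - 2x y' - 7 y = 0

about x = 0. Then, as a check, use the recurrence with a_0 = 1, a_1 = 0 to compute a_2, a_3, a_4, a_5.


Substitute y = sum_n a_n x^n.
(1 - 2 x^2) y'' contributes (n+2)(n+1) a_{n+2} - 2 n(n-1) a_n at x^n.
-2 x y'(x) contributes -2 n a_n at x^n.
-7 y(x) contributes -7 a_n at x^n.
Matching x^n: (n+2)(n+1) a_{n+2} + (-2 n(n-1) - 2 n - 7) a_n = 0.
Thus a_{n+2} = (2 n(n-1) + 2 n + 7) / ((n+1)(n+2)) * a_n.

Check with a_0 = 1, a_1 = 0 (apply the recurrence for n = 0, 1, 2, 3): a_0 = 1, a_1 = 0, a_2 = 7/2, a_3 = 0, a_4 = 35/8, a_5 = 0.

a_(n+2) = (2 n(n-1) + 2 n + 7) / ((n+1)(n+2)) * a_n; check: a_0 = 1, a_1 = 0, a_2 = 7/2, a_3 = 0, a_4 = 35/8, a_5 = 0


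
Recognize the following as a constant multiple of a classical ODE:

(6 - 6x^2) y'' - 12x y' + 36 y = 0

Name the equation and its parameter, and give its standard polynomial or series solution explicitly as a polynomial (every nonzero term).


All three coefficients share the factor 6; dividing through by 6 gives  (1 - x^2) y'' - 2x y' + 6 y = 0.
This matches the Legendre equation (1 - x^2) y'' - 2x y' + n(n+1) y = 0 (note the -2x y' term) with n(n+1) = 6, so n = 2; the polynomial solution is P_2(x).
With y = sum_k a_k x^k, matching x^k gives (k+2)(k+1) a_{k+2} = [k(k+1) - n(n+1)] a_k = (k - 2)(k + 3) a_k. The right side vanishes at k = 2, so the series with the parity of 2 terminates at degree 2.
Standard normalization (P_n(1) = 1): leading coefficient (2n)!/(2^n (n!)^2) = 24/(4*4) = 3/2, so a_2 = 3/2. Work downward with a_k = (k+1)(k+2) a_{k+2} / ((k - 2)(k + 3)):
  a_0 = (1)(2)(3/2) / ((0 - 2)(0 + 3)) = 3/(-6) = -1/2
Hence P_2(x) = 3 x^2/2 - 1/2.

P_2(x); series = 3 x^2/2 - 1/2


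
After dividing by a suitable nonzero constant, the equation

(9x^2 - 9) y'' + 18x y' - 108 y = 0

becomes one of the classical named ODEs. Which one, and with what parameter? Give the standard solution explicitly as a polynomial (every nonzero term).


All three coefficients share the factor -9; dividing through by -9 gives  (1 - x^2) y'' - 2x y' + 12 y = 0.
This matches the Legendre equation (1 - x^2) y'' - 2x y' + n(n+1) y = 0 (note the -2x y' term) with n(n+1) = 12, so n = 3; the polynomial solution is P_3(x).
With y = sum_k a_k x^k, matching x^k gives (k+2)(k+1) a_{k+2} = [k(k+1) - n(n+1)] a_k = (k - 3)(k + 4) a_k. The right side vanishes at k = 3, so the series with the parity of 3 terminates at degree 3.
Standard normalization (P_n(1) = 1): leading coefficient (2n)!/(2^n (n!)^2) = 720/(8*36) = 5/2, so a_3 = 5/2. Work downward with a_k = (k+1)(k+2) a_{k+2} / ((k - 3)(k + 4)):
  a_1 = (2)(3)(5/2) / ((1 - 3)(1 + 4)) = 15/(-10) = -3/2
Hence P_3(x) = 5 x^3/2 - 3 x/2.

P_3(x); series = 5 x^3/2 - 3 x/2


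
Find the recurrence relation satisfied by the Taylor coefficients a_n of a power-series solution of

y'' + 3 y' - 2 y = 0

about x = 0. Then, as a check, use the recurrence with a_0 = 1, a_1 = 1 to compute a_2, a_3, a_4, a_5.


Substitute y = sum_n a_n x^n.
y''(x) has coefficient (n+2)(n+1) a_{n+2} at x^n;
3 y'(x) has coefficient 3 (n+1) a_{n+1} at x^n;
-2 y(x) has coefficient -2 a_n at x^n.
Matching x^n: (n+2)(n+1) a_{n+2} + 3 (n+1) a_{n+1} - 2 a_n = 0.
Thus a_{n+2} = [-3 (n+1) a_{n+1} + 2 a_n] / ((n+1)(n+2)).

Check with a_0 = 1, a_1 = 1 (apply the recurrence for n = 0, 1, 2, 3): a_0 = 1, a_1 = 1, a_2 = -1/2, a_3 = 5/6, a_4 = -17/24, a_5 = 61/120.

a_(n+2) = [-3 (n+1) a_(n+1) + 2 a_n] / ((n+1)(n+2)); check: a_0 = 1, a_1 = 1, a_2 = -1/2, a_3 = 5/6, a_4 = -17/24, a_5 = 61/120


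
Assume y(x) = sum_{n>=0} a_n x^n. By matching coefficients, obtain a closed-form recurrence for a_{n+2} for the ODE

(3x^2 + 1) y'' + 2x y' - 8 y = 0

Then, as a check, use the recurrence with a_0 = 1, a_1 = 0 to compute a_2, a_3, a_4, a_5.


Substitute y = sum_n a_n x^n.
(1 + 3 x^2) y'' contributes (n+2)(n+1) a_{n+2} + 3 n(n-1) a_n at x^n.
2 x y'(x) contributes 2 n a_n at x^n.
-8 y(x) contributes -8 a_n at x^n.
Matching x^n: (n+2)(n+1) a_{n+2} + (3 n(n-1) + 2 n - 8) a_n = 0.
Thus a_{n+2} = (-3 n(n-1) - 2 n + 8) / ((n+1)(n+2)) * a_n.

Check with a_0 = 1, a_1 = 0 (apply the recurrence for n = 0, 1, 2, 3): a_0 = 1, a_1 = 0, a_2 = 4, a_3 = 0, a_4 = -2/3, a_5 = 0.

a_(n+2) = (-3 n(n-1) - 2 n + 8) / ((n+1)(n+2)) * a_n; check: a_0 = 1, a_1 = 0, a_2 = 4, a_3 = 0, a_4 = -2/3, a_5 = 0


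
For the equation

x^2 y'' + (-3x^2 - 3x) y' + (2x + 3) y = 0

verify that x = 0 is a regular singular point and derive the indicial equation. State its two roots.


Divide by x^2 to reach normal form y'' + P_1(x) y' + P_2(x) y = 0 with P_1(x) = -3 - 3/x and P_2(x) = 2/x + 3/x^2.
x = 0 is a singular point because the y'-coefficient -3 - 3/x has a pole at x = 0 and the y-coefficient 2/x + 3/x^2 has a pole at x = 0.
It is a regular singular point because x P_1(x) = p(x) = -3x - 3 and x^2 P_2(x) = q(x) = 2x + 3 are polynomials, hence analytic at x = 0.
p(0) = -3,  q(0) = 3.
Indicial equation: r(r-1) + p(0) r + q(0) = 0, i.e. r^2 + (p(0) - 1) r + q(0) = 0, i.e. r^2 - 4 r + 3 = 0.
Discriminant: (-4)^2 - 4(3) = 4, so r = (4 ± 2)/2.
Solving: r_1 = 3, r_2 = 1.

indicial: r^2 - 4 r + 3 = 0; roots r_1 = 3, r_2 = 1


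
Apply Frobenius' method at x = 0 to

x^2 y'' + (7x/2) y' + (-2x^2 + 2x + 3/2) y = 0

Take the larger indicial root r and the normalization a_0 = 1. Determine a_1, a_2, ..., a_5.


Write in Frobenius form y'' + (p(x)/x) y' + (q(x)/x^2) y = 0:
  p(x) = 7/2,  q(x) = -2x^2 + 2x + 3/2.
Indicial equation: r(r-1) + (7/2) r + (3/2) = 0 -> roots r_1 = -1, r_2 = -3/2.
Take r = r_1 = -1. Let y(x) = x^r sum_{n>=0} a_n x^n with a_0 = 1.
Substitute y = x^r sum a_n x^n and match x^{r+n}. The recurrence is
  D(n) a_n + 2 a_{n-1} - 2 a_{n-2} = 0,  where D(n) = (r+n)(r+n-1) + (7/2)(r+n) + (3/2).
  a_n = [-2 a_{n-1} + 2 a_{n-2}] / D(n).
Since the indicial polynomial factors as (r - r_1)(r - r_2), D(n) = (r_1 + n - r_1)(r_1 + n - r_2) = n(n + 1/2).
Evaluating step by step (a_0 = 1):
  n = 1: D(1) = 1(1 + 1/2) = 3/2; numerator = -2(1) = -2; a_1 = (-2)/(3/2) = -4/3
  n = 2: D(2) = 2(2 + 1/2) = 5; numerator = -2(-4/3) + 2(1) = 14/3; a_2 = (14/3)/(5) = 14/15
  n = 3: D(3) = 3(3 + 1/2) = 21/2; numerator = -2(14/15) + 2(-4/3) = -68/15; a_3 = (-68/15)/(21/2) = -136/315
  n = 4: D(4) = 4(4 + 1/2) = 18; numerator = -2(-136/315) + 2(14/15) = 172/63; a_4 = (172/63)/(18) = 86/567
  n = 5: D(5) = 5(5 + 1/2) = 55/2; numerator = -2(86/567) + 2(-136/315) = -3308/2835; a_5 = (-3308/2835)/(55/2) = -6616/155925

r = -1; a_0 = 1; a_1 = -4/3; a_2 = 14/15; a_3 = -136/315; a_4 = 86/567; a_5 = -6616/155925


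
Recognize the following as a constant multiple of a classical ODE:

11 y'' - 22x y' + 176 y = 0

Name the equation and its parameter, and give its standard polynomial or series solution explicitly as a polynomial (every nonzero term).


All three coefficients share the factor 11; dividing through by 11 gives  y'' - 2x y' + 16 y = 0.
This matches the Hermite equation y'' - 2x y' + 2n y = 0 with 2n = 16, so n = 8; the polynomial solution is H_8(x).
With y = sum_k a_k x^k, matching x^k gives (k+2)(k+1) a_{k+2} = 2(k - n) a_k = 2(k - 8) a_k. The right side vanishes at k = 8, so the series with the parity of 8 terminates at degree 8.
Standard normalization: leading coefficient of H_n is 2^n, so a_8 = 2^8 = 256. Work downward with a_k = (k+1)(k+2) a_{k+2} / (2(k - n)):
  a_6 = (7)(8)(256) / (2(6 - 8)) = 14336/(-4) = -3584
  a_4 = (5)(6)(-3584) / (2(4 - 8)) = -107520/(-8) = 13440
  a_2 = (3)(4)(13440) / (2(2 - 8)) = 161280/(-12) = -13440
  a_0 = (1)(2)(-13440) / (2(0 - 8)) = -26880/(-16) = 1680
Hence H_8(x) = 256 x^8 - 3584 x^6 + 13440 x^4 - 13440 x^2 + 1680.

H_8(x); series = 256 x^8 - 3584 x^6 + 13440 x^4 - 13440 x^2 + 1680


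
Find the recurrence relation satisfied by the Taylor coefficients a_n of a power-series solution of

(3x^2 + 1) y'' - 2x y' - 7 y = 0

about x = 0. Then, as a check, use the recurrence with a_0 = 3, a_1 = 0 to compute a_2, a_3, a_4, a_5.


Substitute y = sum_n a_n x^n.
(1 + 3 x^2) y'' contributes (n+2)(n+1) a_{n+2} + 3 n(n-1) a_n at x^n.
-2 x y'(x) contributes -2 n a_n at x^n.
-7 y(x) contributes -7 a_n at x^n.
Matching x^n: (n+2)(n+1) a_{n+2} + (3 n(n-1) - 2 n - 7) a_n = 0.
Thus a_{n+2} = (-3 n(n-1) + 2 n + 7) / ((n+1)(n+2)) * a_n.

Check with a_0 = 3, a_1 = 0 (apply the recurrence for n = 0, 1, 2, 3): a_0 = 3, a_1 = 0, a_2 = 21/2, a_3 = 0, a_4 = 35/8, a_5 = 0.

a_(n+2) = (-3 n(n-1) + 2 n + 7) / ((n+1)(n+2)) * a_n; check: a_0 = 3, a_1 = 0, a_2 = 21/2, a_3 = 0, a_4 = 35/8, a_5 = 0


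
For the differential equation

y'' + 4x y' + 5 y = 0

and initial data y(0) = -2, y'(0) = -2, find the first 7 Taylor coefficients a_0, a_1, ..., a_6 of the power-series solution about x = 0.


Ansatz: y(x) = sum_{n>=0} a_n x^n, so y'(x) = sum_{n>=1} n a_n x^(n-1) and y''(x) = sum_{n>=2} n(n-1) a_n x^(n-2).
Substitute into P(x) y'' + Q(x) y' + R(x) y = 0 with P(x) = 1, Q(x) = 4x, R(x) = 5, and match powers of x.
Initial conditions: a_0 = -2, a_1 = -2.
Setting the coefficient of each power of x to zero and solving order by order (substituting the coefficients already found):
  x^0: 2 a_2 + 5 a_0 = 0  ->  2 a_2 = -5 a_0 = 10  ->  a_2 = 5
  x^1: 6 a_3 + 9 a_1 = 0  ->  6 a_3 = -9 a_1 = 18  ->  a_3 = 3
  x^2: 12 a_4 + 13 a_2 = 0  ->  12 a_4 = -13 a_2 = -65  ->  a_4 = -65/12
  x^3: 20 a_5 + 17 a_3 = 0  ->  20 a_5 = -17 a_3 = -51  ->  a_5 = -51/20
  x^4: 30 a_6 + 21 a_4 = 0  ->  30 a_6 = -21 a_4 = 455/4  ->  a_6 = 91/24
Truncated series: y(x) = -2 - 2 x + 5 x^2 + 3 x^3 - (65/12) x^4 - (51/20) x^5 + (91/24) x^6 + O(x^7).

a_0 = -2; a_1 = -2; a_2 = 5; a_3 = 3; a_4 = -65/12; a_5 = -51/20; a_6 = 91/24


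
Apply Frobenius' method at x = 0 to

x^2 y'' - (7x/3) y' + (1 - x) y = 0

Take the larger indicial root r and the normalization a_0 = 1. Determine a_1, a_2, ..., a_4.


Write in Frobenius form y'' + (p(x)/x) y' + (q(x)/x^2) y = 0:
  p(x) = -7/3,  q(x) = 1 - x.
Indicial equation: r(r-1) + (-7/3) r + (1) = 0 -> roots r_1 = 3, r_2 = 1/3.
Take r = r_1 = 3. Let y(x) = x^r sum_{n>=0} a_n x^n with a_0 = 1.
Substitute y = x^r sum a_n x^n and match x^{r+n}. The recurrence is
  D(n) a_n - 1 a_{n-1} = 0,  where D(n) = (r+n)(r+n-1) + (-7/3)(r+n) + (1).
  a_n = 1 / D(n) * a_{n-1}.
Since the indicial polynomial factors as (r - r_1)(r - r_2), D(n) = (r_1 + n - r_1)(r_1 + n - r_2) = n(n + 8/3).
Evaluating step by step (a_0 = 1):
  n = 1: D(1) = 1(1 + 8/3) = 11/3; numerator = 1(1) = 1; a_1 = (1)/(11/3) = 3/11
  n = 2: D(2) = 2(2 + 8/3) = 28/3; numerator = 1(3/11) = 3/11; a_2 = (3/11)/(28/3) = 9/308
  n = 3: D(3) = 3(3 + 8/3) = 17; numerator = 1(9/308) = 9/308; a_3 = (9/308)/(17) = 9/5236
  n = 4: D(4) = 4(4 + 8/3) = 80/3; numerator = 1(9/5236) = 9/5236; a_4 = (9/5236)/(80/3) = 27/418880

r = 3; a_0 = 1; a_1 = 3/11; a_2 = 9/308; a_3 = 9/5236; a_4 = 27/418880


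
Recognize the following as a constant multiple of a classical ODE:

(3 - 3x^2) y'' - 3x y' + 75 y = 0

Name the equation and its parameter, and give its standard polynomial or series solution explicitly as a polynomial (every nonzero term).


All three coefficients share the factor 3; dividing through by 3 gives  (1 - x^2) y'' - x y' + 25 y = 0.
This matches the Chebyshev equation (1 - x^2) y'' - x y' + n^2 y = 0 (note the -x y' term, not -2x y') with n^2 = 25, so n = 5; the polynomial solution is T_5(x).
With y = sum_k a_k x^k, matching x^k gives (k+2)(k+1) a_{k+2} = (k^2 - n^2) a_k = (k - 5)(k + 5) a_k. The right side vanishes at k = 5, so the series with the parity of 5 terminates at degree 5.
Standard normalization: leading coefficient of T_n is 2^(n-1), so a_5 = 2^4 = 16. Work downward with a_k = (k+1)(k+2) a_{k+2} / ((k - 5)(k + 5)):
  a_3 = (4)(5)(16) / ((3 - 5)(3 + 5)) = 320/(-16) = -20
  a_1 = (2)(3)(-20) / ((1 - 5)(1 + 5)) = -120/(-24) = 5
Hence T_5(x) = 16 x^5 - 20 x^3 + 5 x.

T_5(x); series = 16 x^5 - 20 x^3 + 5 x


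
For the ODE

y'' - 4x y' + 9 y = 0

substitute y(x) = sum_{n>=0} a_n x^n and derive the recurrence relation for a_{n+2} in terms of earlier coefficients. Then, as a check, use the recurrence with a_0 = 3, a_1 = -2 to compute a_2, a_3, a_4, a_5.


Substitute y = sum_n a_n x^n.
y''(x) has coefficient (n+2)(n+1) a_{n+2} at x^n;
-4 x y'(x) has coefficient -4 n a_n at x^n (shift);
9 y(x) has coefficient 9 a_n at x^n.
Matching x^n: (n+2)(n+1) a_{n+2} + (-4n + 9) a_n = 0.
Thus a_{n+2} = (4n - 9) / ((n+1)(n+2)) * a_n.

Check with a_0 = 3, a_1 = -2 (apply the recurrence for n = 0, 1, 2, 3): a_0 = 3, a_1 = -2, a_2 = -27/2, a_3 = 5/3, a_4 = 9/8, a_5 = 1/4.

a_(n+2) = (4n - 9) / ((n+1)(n+2)) * a_n; check: a_0 = 3, a_1 = -2, a_2 = -27/2, a_3 = 5/3, a_4 = 9/8, a_5 = 1/4


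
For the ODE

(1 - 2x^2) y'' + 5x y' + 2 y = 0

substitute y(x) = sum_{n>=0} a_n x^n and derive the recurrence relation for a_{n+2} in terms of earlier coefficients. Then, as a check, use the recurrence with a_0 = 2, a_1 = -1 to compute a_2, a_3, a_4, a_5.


Substitute y = sum_n a_n x^n.
(1 - 2 x^2) y'' contributes (n+2)(n+1) a_{n+2} - 2 n(n-1) a_n at x^n.
5 x y'(x) contributes 5 n a_n at x^n.
2 y(x) contributes 2 a_n at x^n.
Matching x^n: (n+2)(n+1) a_{n+2} + (-2 n(n-1) + 5 n + 2) a_n = 0.
Thus a_{n+2} = (2 n(n-1) - 5 n - 2) / ((n+1)(n+2)) * a_n.

Check with a_0 = 2, a_1 = -1 (apply the recurrence for n = 0, 1, 2, 3): a_0 = 2, a_1 = -1, a_2 = -2, a_3 = 7/6, a_4 = 4/3, a_5 = -7/24.

a_(n+2) = (2 n(n-1) - 5 n - 2) / ((n+1)(n+2)) * a_n; check: a_0 = 2, a_1 = -1, a_2 = -2, a_3 = 7/6, a_4 = 4/3, a_5 = -7/24


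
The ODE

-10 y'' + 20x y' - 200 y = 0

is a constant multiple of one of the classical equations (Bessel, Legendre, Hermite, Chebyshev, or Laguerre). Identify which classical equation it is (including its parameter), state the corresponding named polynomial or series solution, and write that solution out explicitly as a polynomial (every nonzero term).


All three coefficients share the factor -10; dividing through by -10 gives  y'' - 2x y' + 20 y = 0.
This matches the Hermite equation y'' - 2x y' + 2n y = 0 with 2n = 20, so n = 10; the polynomial solution is H_10(x).
With y = sum_k a_k x^k, matching x^k gives (k+2)(k+1) a_{k+2} = 2(k - n) a_k = 2(k - 10) a_k. The right side vanishes at k = 10, so the series with the parity of 10 terminates at degree 10.
Standard normalization: leading coefficient of H_n is 2^n, so a_10 = 2^10 = 1024. Work downward with a_k = (k+1)(k+2) a_{k+2} / (2(k - n)):
  a_8 = (9)(10)(1024) / (2(8 - 10)) = 92160/(-4) = -23040
  a_6 = (7)(8)(-23040) / (2(6 - 10)) = -1290240/(-8) = 161280
  a_4 = (5)(6)(161280) / (2(4 - 10)) = 4838400/(-12) = -403200
  a_2 = (3)(4)(-403200) / (2(2 - 10)) = -4838400/(-16) = 302400
  a_0 = (1)(2)(302400) / (2(0 - 10)) = 604800/(-20) = -30240
Hence H_10(x) = 1024 x^10 - 23040 x^8 + 161280 x^6 - 403200 x^4 + 302400 x^2 - 30240.

H_10(x); series = 1024 x^10 - 23040 x^8 + 161280 x^6 - 403200 x^4 + 302400 x^2 - 30240


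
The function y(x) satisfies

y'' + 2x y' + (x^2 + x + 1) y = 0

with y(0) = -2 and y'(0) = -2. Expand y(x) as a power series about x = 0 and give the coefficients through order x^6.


Ansatz: y(x) = sum_{n>=0} a_n x^n, so y'(x) = sum_{n>=1} n a_n x^(n-1) and y''(x) = sum_{n>=2} n(n-1) a_n x^(n-2).
Substitute into P(x) y'' + Q(x) y' + R(x) y = 0 with P(x) = 1, Q(x) = 2x, R(x) = x^2 + x + 1, and match powers of x.
Initial conditions: a_0 = -2, a_1 = -2.
Setting the coefficient of each power of x to zero and solving order by order (substituting the coefficients already found):
  x^0: 2 a_2 + a_0 = 0  ->  2 a_2 = -a_0 = 2  ->  a_2 = 1
  x^1: 6 a_3 + 3 a_1 + a_0 = 0  ->  6 a_3 = -3 a_1 - a_0 = 8  ->  a_3 = 4/3
  x^2: 12 a_4 + 5 a_2 + a_1 + a_0 = 0  ->  12 a_4 = -5 a_2 - a_1 - a_0 = -1  ->  a_4 = -1/12
  x^3: 20 a_5 + 7 a_3 + a_2 + a_1 = 0  ->  20 a_5 = -7 a_3 - a_2 - a_1 = -25/3  ->  a_5 = -5/12
  x^4: 30 a_6 + 9 a_4 + a_3 + a_2 = 0  ->  30 a_6 = -9 a_4 - a_3 - a_2 = -19/12  ->  a_6 = -19/360
Truncated series: y(x) = -2 - 2 x + x^2 + (4/3) x^3 - (1/12) x^4 - (5/12) x^5 - (19/360) x^6 + O(x^7).

a_0 = -2; a_1 = -2; a_2 = 1; a_3 = 4/3; a_4 = -1/12; a_5 = -5/12; a_6 = -19/360


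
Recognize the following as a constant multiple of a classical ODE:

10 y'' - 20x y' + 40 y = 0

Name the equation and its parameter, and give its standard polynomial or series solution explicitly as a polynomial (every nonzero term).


All three coefficients share the factor 10; dividing through by 10 gives  y'' - 2x y' + 4 y = 0.
This matches the Hermite equation y'' - 2x y' + 2n y = 0 with 2n = 4, so n = 2; the polynomial solution is H_2(x).
With y = sum_k a_k x^k, matching x^k gives (k+2)(k+1) a_{k+2} = 2(k - n) a_k = 2(k - 2) a_k. The right side vanishes at k = 2, so the series with the parity of 2 terminates at degree 2.
Standard normalization: leading coefficient of H_n is 2^n, so a_2 = 2^2 = 4. Work downward with a_k = (k+1)(k+2) a_{k+2} / (2(k - n)):
  a_0 = (1)(2)(4) / (2(0 - 2)) = 8/(-4) = -2
Hence H_2(x) = 4 x^2 - 2.

H_2(x); series = 4 x^2 - 2


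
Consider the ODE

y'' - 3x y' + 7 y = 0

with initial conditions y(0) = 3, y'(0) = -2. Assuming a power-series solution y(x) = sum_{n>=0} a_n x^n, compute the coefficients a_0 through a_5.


Ansatz: y(x) = sum_{n>=0} a_n x^n, so y'(x) = sum_{n>=1} n a_n x^(n-1) and y''(x) = sum_{n>=2} n(n-1) a_n x^(n-2).
Substitute into P(x) y'' + Q(x) y' + R(x) y = 0 with P(x) = 1, Q(x) = -3x, R(x) = 7, and match powers of x.
Initial conditions: a_0 = 3, a_1 = -2.
Setting the coefficient of each power of x to zero and solving order by order (substituting the coefficients already found):
  x^0: 2 a_2 + 7 a_0 = 0  ->  2 a_2 = -7 a_0 = -21  ->  a_2 = -21/2
  x^1: 6 a_3 + 4 a_1 = 0  ->  6 a_3 = -4 a_1 = 8  ->  a_3 = 4/3
  x^2: 12 a_4 + a_2 = 0  ->  12 a_4 = -a_2 = 21/2  ->  a_4 = 7/8
  x^3: 20 a_5 - 2 a_3 = 0  ->  20 a_5 = 2 a_3 = 8/3  ->  a_5 = 2/15
Truncated series: y(x) = 3 - 2 x - (21/2) x^2 + (4/3) x^3 + (7/8) x^4 + (2/15) x^5 + O(x^6).

a_0 = 3; a_1 = -2; a_2 = -21/2; a_3 = 4/3; a_4 = 7/8; a_5 = 2/15


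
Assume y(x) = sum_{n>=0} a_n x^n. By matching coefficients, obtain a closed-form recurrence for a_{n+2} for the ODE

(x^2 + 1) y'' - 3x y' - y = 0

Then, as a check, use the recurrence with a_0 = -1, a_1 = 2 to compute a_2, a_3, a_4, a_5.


Substitute y = sum_n a_n x^n.
(1 + 1 x^2) y'' contributes (n+2)(n+1) a_{n+2} + n(n-1) a_n at x^n.
-3 x y'(x) contributes -3 n a_n at x^n.
-y(x) contributes -1 a_n at x^n.
Matching x^n: (n+2)(n+1) a_{n+2} + (n(n-1) - 3 n - 1) a_n = 0.
Thus a_{n+2} = (-n(n-1) + 3 n + 1) / ((n+1)(n+2)) * a_n.

Check with a_0 = -1, a_1 = 2 (apply the recurrence for n = 0, 1, 2, 3): a_0 = -1, a_1 = 2, a_2 = -1/2, a_3 = 4/3, a_4 = -5/24, a_5 = 4/15.

a_(n+2) = (-n(n-1) + 3 n + 1) / ((n+1)(n+2)) * a_n; check: a_0 = -1, a_1 = 2, a_2 = -1/2, a_3 = 4/3, a_4 = -5/24, a_5 = 4/15


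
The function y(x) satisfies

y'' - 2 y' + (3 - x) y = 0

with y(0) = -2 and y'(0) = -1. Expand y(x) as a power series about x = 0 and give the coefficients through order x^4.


Ansatz: y(x) = sum_{n>=0} a_n x^n, so y'(x) = sum_{n>=1} n a_n x^(n-1) and y''(x) = sum_{n>=2} n(n-1) a_n x^(n-2).
Substitute into P(x) y'' + Q(x) y' + R(x) y = 0 with P(x) = 1, Q(x) = -2, R(x) = 3 - x, and match powers of x.
Initial conditions: a_0 = -2, a_1 = -1.
Setting the coefficient of each power of x to zero and solving order by order (substituting the coefficients already found):
  x^0: 2 a_2 - 2 a_1 + 3 a_0 = 0  ->  2 a_2 = 2 a_1 - 3 a_0 = 4  ->  a_2 = 2
  x^1: 6 a_3 - 4 a_2 + 3 a_1 - a_0 = 0  ->  6 a_3 = 4 a_2 - 3 a_1 + a_0 = 9  ->  a_3 = 3/2
  x^2: 12 a_4 - 6 a_3 + 3 a_2 - a_1 = 0  ->  12 a_4 = 6 a_3 - 3 a_2 + a_1 = 2  ->  a_4 = 1/6
Truncated series: y(x) = -2 - x + 2 x^2 + (3/2) x^3 + (1/6) x^4 + O(x^5).

a_0 = -2; a_1 = -1; a_2 = 2; a_3 = 3/2; a_4 = 1/6


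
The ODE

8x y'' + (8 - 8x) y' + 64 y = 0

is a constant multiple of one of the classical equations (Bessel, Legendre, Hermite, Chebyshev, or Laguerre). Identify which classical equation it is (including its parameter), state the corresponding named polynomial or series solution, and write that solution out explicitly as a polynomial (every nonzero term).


All three coefficients share the factor 8; dividing through by 8 gives  x y'' + (1 - x) y' + 8 y = 0.
This matches the Laguerre equation x y'' + (1 - x) y' + n y = 0 with n = 8; the polynomial solution is L_8(x).
With y = sum_k a_k x^k, matching x^k gives (k+1)k a_{k+1} + (k+1) a_{k+1} - k a_k + n a_k = 0, i.e. (k+1)^2 a_{k+1} = (k - n) a_k = (k - 8) a_k. The right side vanishes at k = 8, so the series terminates at degree 8.
Standard normalization L_n(0) = 1 gives a_0 = 1. Work upward with a_{k+1} = (k - 8) a_k / (k+1)^2:
  a_1 = (0 - 8)(1) / 1^2 = -8/1 = -8
  a_2 = (1 - 8)(-8) / 2^2 = 56/4 = 14
  a_3 = (2 - 8)(14) / 3^2 = -84/9 = -28/3
  a_4 = (3 - 8)(-28/3) / 4^2 = (140/3)/16 = 35/12
  a_5 = (4 - 8)(35/12) / 5^2 = (-35/3)/25 = -7/15
  a_6 = (5 - 8)(-7/15) / 6^2 = (7/5)/36 = 7/180
  a_7 = (6 - 8)(7/180) / 7^2 = (-7/90)/49 = -1/630
  a_8 = (7 - 8)(-1/630) / 8^2 = (1/630)/64 = 1/40320
Hence L_8(x) = x^8/40320 - x^7/630 + 7 x^6/180 - 7 x^5/15 + 35 x^4/12 - 28 x^3/3 + 14 x^2 - 8 x + 1.

L_8(x); series = x^8/40320 - x^7/630 + 7 x^6/180 - 7 x^5/15 + 35 x^4/12 - 28 x^3/3 + 14 x^2 - 8 x + 1


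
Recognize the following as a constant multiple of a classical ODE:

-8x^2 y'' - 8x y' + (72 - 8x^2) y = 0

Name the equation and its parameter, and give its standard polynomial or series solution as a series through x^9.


All three coefficients share the factor -8; dividing through by -8 gives  x^2 y'' + x y' + (x^2 - 9) y = 0.
This matches the Bessel equation x^2 y'' + x y' + (x^2 - nu^2) y = 0 with nu^2 = 9, so nu = 3; the solution bounded at x = 0 is J_3(x).
Frobenius at x = 0: indicial roots ±nu; for r = nu the recurrence k(k + 2nu) c_k = -c_{k-2} gives the standard series J_nu(x) = sum_{k>=0} (-1)^k / (k! (k+nu)!) (x/2)^(2k+nu). Evaluate the first 4 terms:
  k = 0: (-1)^0 / (0! * 3! * 2^3) x^3 = 1/(1*6*8) x^3 = (1/48) x^3
  k = 1: (-1)^1 / (1! * 4! * 2^5) x^5 = -1/(1*24*32) x^5 = (-1/768) x^5
  k = 2: (-1)^2 / (2! * 5! * 2^7) x^7 = 1/(2*120*128) x^7 = (1/30720) x^7
  k = 3: (-1)^3 / (3! * 6! * 2^9) x^9 = -1/(6*720*512) x^9 = (-1/2211840) x^9
Hence J_3(x) = -x^9/2211840 + x^7/30720 - x^5/768 + x^3/48 + ....

J_3(x); series = -x^9/2211840 + x^7/30720 - x^5/768 + x^3/48


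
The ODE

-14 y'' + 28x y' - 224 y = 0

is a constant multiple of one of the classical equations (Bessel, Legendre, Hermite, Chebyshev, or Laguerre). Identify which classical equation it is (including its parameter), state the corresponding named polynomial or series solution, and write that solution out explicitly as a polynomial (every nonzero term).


All three coefficients share the factor -14; dividing through by -14 gives  y'' - 2x y' + 16 y = 0.
This matches the Hermite equation y'' - 2x y' + 2n y = 0 with 2n = 16, so n = 8; the polynomial solution is H_8(x).
With y = sum_k a_k x^k, matching x^k gives (k+2)(k+1) a_{k+2} = 2(k - n) a_k = 2(k - 8) a_k. The right side vanishes at k = 8, so the series with the parity of 8 terminates at degree 8.
Standard normalization: leading coefficient of H_n is 2^n, so a_8 = 2^8 = 256. Work downward with a_k = (k+1)(k+2) a_{k+2} / (2(k - n)):
  a_6 = (7)(8)(256) / (2(6 - 8)) = 14336/(-4) = -3584
  a_4 = (5)(6)(-3584) / (2(4 - 8)) = -107520/(-8) = 13440
  a_2 = (3)(4)(13440) / (2(2 - 8)) = 161280/(-12) = -13440
  a_0 = (1)(2)(-13440) / (2(0 - 8)) = -26880/(-16) = 1680
Hence H_8(x) = 256 x^8 - 3584 x^6 + 13440 x^4 - 13440 x^2 + 1680.

H_8(x); series = 256 x^8 - 3584 x^6 + 13440 x^4 - 13440 x^2 + 1680


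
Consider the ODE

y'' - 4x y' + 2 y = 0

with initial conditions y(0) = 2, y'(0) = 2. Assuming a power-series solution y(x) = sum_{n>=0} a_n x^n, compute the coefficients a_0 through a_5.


Ansatz: y(x) = sum_{n>=0} a_n x^n, so y'(x) = sum_{n>=1} n a_n x^(n-1) and y''(x) = sum_{n>=2} n(n-1) a_n x^(n-2).
Substitute into P(x) y'' + Q(x) y' + R(x) y = 0 with P(x) = 1, Q(x) = -4x, R(x) = 2, and match powers of x.
Initial conditions: a_0 = 2, a_1 = 2.
Setting the coefficient of each power of x to zero and solving order by order (substituting the coefficients already found):
  x^0: 2 a_2 + 2 a_0 = 0  ->  2 a_2 = -2 a_0 = -4  ->  a_2 = -2
  x^1: 6 a_3 - 2 a_1 = 0  ->  6 a_3 = 2 a_1 = 4  ->  a_3 = 2/3
  x^2: 12 a_4 - 6 a_2 = 0  ->  12 a_4 = 6 a_2 = -12  ->  a_4 = -1
  x^3: 20 a_5 - 10 a_3 = 0  ->  20 a_5 = 10 a_3 = 20/3  ->  a_5 = 1/3
Truncated series: y(x) = 2 + 2 x - 2 x^2 + (2/3) x^3 - x^4 + (1/3) x^5 + O(x^6).

a_0 = 2; a_1 = 2; a_2 = -2; a_3 = 2/3; a_4 = -1; a_5 = 1/3
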